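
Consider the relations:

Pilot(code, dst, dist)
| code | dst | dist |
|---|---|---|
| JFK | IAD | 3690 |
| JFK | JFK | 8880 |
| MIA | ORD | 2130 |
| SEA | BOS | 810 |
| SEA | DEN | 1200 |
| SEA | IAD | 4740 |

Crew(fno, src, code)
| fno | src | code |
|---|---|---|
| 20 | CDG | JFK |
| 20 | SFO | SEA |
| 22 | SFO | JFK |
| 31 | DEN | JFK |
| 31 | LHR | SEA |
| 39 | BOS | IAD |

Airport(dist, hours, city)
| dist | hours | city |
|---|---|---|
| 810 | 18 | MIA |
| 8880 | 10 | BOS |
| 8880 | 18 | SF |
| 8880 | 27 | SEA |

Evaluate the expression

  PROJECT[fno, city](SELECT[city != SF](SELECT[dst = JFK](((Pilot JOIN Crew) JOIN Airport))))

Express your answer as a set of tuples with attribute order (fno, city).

Natural join on code: {(JFK, IAD, 3690, 20, CDG), (JFK, IAD, 3690, 22, SFO), (JFK, IAD, 3690, 31, DEN), (JFK, JFK, 8880, 20, CDG), (JFK, JFK, 8880, 22, SFO), (JFK, JFK, 8880, 31, DEN), (SEA, BOS, 810, 20, SFO), (SEA, BOS, 810, 31, LHR), (SEA, DEN, 1200, 20, SFO), (SEA, DEN, 1200, 31, LHR), (SEA, IAD, 4740, 20, SFO), (SEA, IAD, 4740, 31, LHR)}
Natural join on dist: {(JFK, JFK, 8880, 20, CDG, 10, BOS), (JFK, JFK, 8880, 20, CDG, 18, SF), (JFK, JFK, 8880, 20, CDG, 27, SEA), (JFK, JFK, 8880, 22, SFO, 10, BOS), (JFK, JFK, 8880, 22, SFO, 18, SF), (JFK, JFK, 8880, 22, SFO, 27, SEA), (JFK, JFK, 8880, 31, DEN, 10, BOS), (JFK, JFK, 8880, 31, DEN, 18, SF), (JFK, JFK, 8880, 31, DEN, 27, SEA), (SEA, BOS, 810, 20, SFO, 18, MIA), (SEA, BOS, 810, 31, LHR, 18, MIA)}
Selection dst = JFK: {(JFK, JFK, 8880, 20, CDG, 10, BOS), (JFK, JFK, 8880, 20, CDG, 18, SF), (JFK, JFK, 8880, 20, CDG, 27, SEA), (JFK, JFK, 8880, 22, SFO, 10, BOS), (JFK, JFK, 8880, 22, SFO, 18, SF), (JFK, JFK, 8880, 22, SFO, 27, SEA), (JFK, JFK, 8880, 31, DEN, 10, BOS), (JFK, JFK, 8880, 31, DEN, 18, SF), (JFK, JFK, 8880, 31, DEN, 27, SEA)}
Selection city != SF: {(JFK, JFK, 8880, 20, CDG, 10, BOS), (JFK, JFK, 8880, 20, CDG, 27, SEA), (JFK, JFK, 8880, 22, SFO, 10, BOS), (JFK, JFK, 8880, 22, SFO, 27, SEA), (JFK, JFK, 8880, 31, DEN, 10, BOS), (JFK, JFK, 8880, 31, DEN, 27, SEA)}
Projecting to fno, city: {(20, BOS), (20, SEA), (22, BOS), (22, SEA), (31, BOS), (31, SEA)}

{(20, BOS), (20, SEA), (22, BOS), (22, SEA), (31, BOS), (31, SEA)}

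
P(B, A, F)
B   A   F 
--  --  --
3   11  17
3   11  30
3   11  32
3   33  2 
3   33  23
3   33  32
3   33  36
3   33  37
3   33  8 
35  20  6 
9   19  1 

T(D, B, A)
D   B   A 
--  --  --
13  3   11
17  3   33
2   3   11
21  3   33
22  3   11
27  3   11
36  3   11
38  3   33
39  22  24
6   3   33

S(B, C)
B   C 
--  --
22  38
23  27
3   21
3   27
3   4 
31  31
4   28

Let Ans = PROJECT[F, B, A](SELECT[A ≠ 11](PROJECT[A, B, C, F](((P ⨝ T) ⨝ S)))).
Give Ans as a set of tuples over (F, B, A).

Joining P and T on B, A yields {(3, 11, 17, 13), (3, 11, 17, 2), (3, 11, 17, 22), (3, 11, 17, 27), (3, 11, 17, 36), (3, 11, 30, 13), (3, 11, 30, 2), (3, 11, 30, 22), (3, 11, 30, 27), (3, 11, 30, 36), (3, 11, 32, 13), (3, 11, 32, 2), (3, 11, 32, 22), (3, 11, 32, 27), (3, 11, 32, 36), (3, 33, 2, 17), (3, 33, 2, 21), (3, 33, 2, 38), (3, 33, 2, 6), (3, 33, 23, 17), (3, 33, 23, 21), (3, 33, 23, 38), (3, 33, 23, 6), (3, 33, 32, 17), (3, 33, 32, 21), (3, 33, 32, 38), (3, 33, 32, 6), (3, 33, 36, 17), (3, 33, 36, 21), (3, 33, 36, 38), (3, 33, 36, 6), (3, 33, 37, 17), (3, 33, 37, 21), (3, 33, 37, 38), (3, 33, 37, 6), (3, 33, 8, 17), (3, 33, 8, 21), (3, 33, 8, 38), (3, 33, 8, 6)}.
Joining (P ⨝ T) and S on B yields {(3, 11, 17, 13, 21), (3, 11, 17, 13, 27), (3, 11, 17, 13, 4), (3, 11, 17, 2, 21), (3, 11, 17, 2, 27), (3, 11, 17, 2, 4), (3, 11, 17, 22, 21), (3, 11, 17, 22, 27), (3, 11, 17, 22, 4), (3, 11, 17, 27, 21), (3, 11, 17, 27, 27), (3, 11, 17, 27, 4), (3, 11, 17, 36, 21), (3, 11, 17, 36, 27), (3, 11, 17, 36, 4), (3, 11, 30, 13, 21), (3, 11, 30, 13, 27), (3, 11, 30, 13, 4), (3, 11, 30, 2, 21), (3, 11, 30, 2, 27), (3, 11, 30, 2, 4), (3, 11, 30, 22, 21), (3, 11, 30, 22, 27), (3, 11, 30, 22, 4), (3, 11, 30, 27, 21), (3, 11, 30, 27, 27), (3, 11, 30, 27, 4), (3, 11, 30, 36, 21), (3, 11, 30, 36, 27), (3, 11, 30, 36, 4), (3, 11, 32, 13, 21), (3, 11, 32, 13, 27), (3, 11, 32, 13, 4), (3, 11, 32, 2, 21), (3, 11, 32, 2, 27), (3, 11, 32, 2, 4), (3, 11, 32, 22, 21), (3, 11, 32, 22, 27), (3, 11, 32, 22, 4), (3, 11, 32, 27, 21), (3, 11, 32, 27, 27), (3, 11, 32, 27, 4), (3, 11, 32, 36, 21), (3, 11, 32, 36, 27), (3, 11, 32, 36, 4), (3, 33, 2, 17, 21), (3, 33, 2, 17, 27), (3, 33, 2, 17, 4), (3, 33, 2, 21, 21), (3, 33, 2, 21, 27), (3, 33, 2, 21, 4), (3, 33, 2, 38, 21), (3, 33, 2, 38, 27), (3, 33, 2, 38, 4), (3, 33, 2, 6, 21), (3, 33, 2, 6, 27), (3, 33, 2, 6, 4), (3, 33, 23, 17, 21), (3, 33, 23, 17, 27), (3, 33, 23, 17, 4), (3, 33, 23, 21, 21), (3, 33, 23, 21, 27), (3, 33, 23, 21, 4), (3, 33, 23, 38, 21), (3, 33, 23, 38, 27), (3, 33, 23, 38, 4), (3, 33, 23, 6, 21), (3, 33, 23, 6, 27), (3, 33, 23, 6, 4), (3, 33, 32, 17, 21), (3, 33, 32, 17, 27), (3, 33, 32, 17, 4), (3, 33, 32, 21, 21), (3, 33, 32, 21, 27), (3, 33, 32, 21, 4), (3, 33, 32, 38, 21), (3, 33, 32, 38, 27), (3, 33, 32, 38, 4), (3, 33, 32, 6, 21), (3, 33, 32, 6, 27), (3, 33, 32, 6, 4), (3, 33, 36, 17, 21), (3, 33, 36, 17, 27), (3, 33, 36, 17, 4), (3, 33, 36, 21, 21), (3, 33, 36, 21, 27), (3, 33, 36, 21, 4), (3, 33, 36, 38, 21), (3, 33, 36, 38, 27), (3, 33, 36, 38, 4), (3, 33, 36, 6, 21), (3, 33, 36, 6, 27), (3, 33, 36, 6, 4), (3, 33, 37, 17, 21), (3, 33, 37, 17, 27), (3, 33, 37, 17, 4), (3, 33, 37, 21, 21), (3, 33, 37, 21, 27), (3, 33, 37, 21, 4), (3, 33, 37, 38, 21), (3, 33, 37, 38, 27), (3, 33, 37, 38, 4), (3, 33, 37, 6, 21), (3, 33, 37, 6, 27), (3, 33, 37, 6, 4), (3, 33, 8, 17, 21), (3, 33, 8, 17, 27), (3, 33, 8, 17, 4), (3, 33, 8, 21, 21), (3, 33, 8, 21, 27), (3, 33, 8, 21, 4), (3, 33, 8, 38, 21), (3, 33, 8, 38, 27), (3, 33, 8, 38, 4), (3, 33, 8, 6, 21), (3, 33, 8, 6, 27), (3, 33, 8, 6, 4)}.
Keep only column(s) A, B, C, F (90 duplicate(s) eliminated): {(11, 3, 21, 17), (11, 3, 21, 30), (11, 3, 21, 32), (11, 3, 27, 17), (11, 3, 27, 30), (11, 3, 27, 32), (11, 3, 4, 17), (11, 3, 4, 30), (11, 3, 4, 32), (33, 3, 21, 2), (33, 3, 21, 23), (33, 3, 21, 32), (33, 3, 21, 36), (33, 3, 21, 37), (33, 3, 21, 8), (33, 3, 27, 2), (33, 3, 27, 23), (33, 3, 27, 32), (33, 3, 27, 36), (33, 3, 27, 37), (33, 3, 27, 8), (33, 3, 4, 2), (33, 3, 4, 23), (33, 3, 4, 32), (33, 3, 4, 36), (33, 3, 4, 37), (33, 3, 4, 8)}
Filtering on A ≠ 11 leaves {(33, 3, 21, 2), (33, 3, 21, 23), (33, 3, 21, 32), (33, 3, 21, 36), (33, 3, 21, 37), (33, 3, 21, 8), (33, 3, 27, 2), (33, 3, 27, 23), (33, 3, 27, 32), (33, 3, 27, 36), (33, 3, 27, 37), (33, 3, 27, 8), (33, 3, 4, 2), (33, 3, 4, 23), (33, 3, 4, 32), (33, 3, 4, 36), (33, 3, 4, 37), (33, 3, 4, 8)}.
Keep only column(s) F, B, A (12 duplicate(s) eliminated): {(2, 3, 33), (23, 3, 33), (32, 3, 33), (36, 3, 33), (37, 3, 33), (8, 3, 33)}

{(2, 3, 33), (23, 3, 33), (32, 3, 33), (36, 3, 33), (37, 3, 33), (8, 3, 33)}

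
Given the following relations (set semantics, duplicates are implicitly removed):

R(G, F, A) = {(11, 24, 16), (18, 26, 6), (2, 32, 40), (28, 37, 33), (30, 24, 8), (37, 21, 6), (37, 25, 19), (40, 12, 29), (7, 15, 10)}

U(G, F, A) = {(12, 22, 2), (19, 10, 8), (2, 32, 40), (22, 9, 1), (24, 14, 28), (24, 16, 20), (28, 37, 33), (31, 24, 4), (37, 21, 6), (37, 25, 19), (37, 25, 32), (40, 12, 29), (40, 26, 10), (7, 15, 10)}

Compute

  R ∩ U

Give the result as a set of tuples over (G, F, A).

{(2, 32, 40), (28, 37, 33), (37, 21, 6), (37, 25, 19), (40, 12, 29), (7, 15, 10)}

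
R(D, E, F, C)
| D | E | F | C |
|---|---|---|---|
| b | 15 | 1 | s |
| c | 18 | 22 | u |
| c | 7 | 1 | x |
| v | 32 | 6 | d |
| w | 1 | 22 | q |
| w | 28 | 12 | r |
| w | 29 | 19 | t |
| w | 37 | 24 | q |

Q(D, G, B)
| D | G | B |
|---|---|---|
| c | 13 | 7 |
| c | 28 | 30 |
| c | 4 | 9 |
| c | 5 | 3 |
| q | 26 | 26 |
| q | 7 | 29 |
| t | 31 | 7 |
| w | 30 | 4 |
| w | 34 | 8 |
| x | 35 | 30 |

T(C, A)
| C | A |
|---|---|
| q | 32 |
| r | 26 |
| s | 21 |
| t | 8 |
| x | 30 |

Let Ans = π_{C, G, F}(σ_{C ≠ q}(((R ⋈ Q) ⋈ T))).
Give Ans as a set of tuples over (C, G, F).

Natural join on D: {(c, 18, 22, u, 13, 7), (c, 18, 22, u, 28, 30), (c, 18, 22, u, 4, 9), (c, 18, 22, u, 5, 3), (c, 7, 1, x, 13, 7), (c, 7, 1, x, 28, 30), (c, 7, 1, x, 4, 9), (c, 7, 1, x, 5, 3), (w, 1, 22, q, 30, 4), (w, 1, 22, q, 34, 8), (w, 28, 12, r, 30, 4), (w, 28, 12, r, 34, 8), (w, 29, 19, t, 30, 4), (w, 29, 19, t, 34, 8), (w, 37, 24, q, 30, 4), (w, 37, 24, q, 34, 8)}
Natural join on C: {(c, 7, 1, x, 13, 7, 30), (c, 7, 1, x, 28, 30, 30), (c, 7, 1, x, 4, 9, 30), (c, 7, 1, x, 5, 3, 30), (w, 1, 22, q, 30, 4, 32), (w, 1, 22, q, 34, 8, 32), (w, 28, 12, r, 30, 4, 26), (w, 28, 12, r, 34, 8, 26), (w, 29, 19, t, 30, 4, 8), (w, 29, 19, t, 34, 8, 8), (w, 37, 24, q, 30, 4, 32), (w, 37, 24, q, 34, 8, 32)}
Apply σ_{C ≠ q}; surviving tuples: {(c, 7, 1, x, 13, 7, 30), (c, 7, 1, x, 28, 30, 30), (c, 7, 1, x, 4, 9, 30), (c, 7, 1, x, 5, 3, 30), (w, 28, 12, r, 30, 4, 26), (w, 28, 12, r, 34, 8, 26), (w, 29, 19, t, 30, 4, 8), (w, 29, 19, t, 34, 8, 8)}
Keep only column(s) C, G, F: {(r, 30, 12), (r, 34, 12), (t, 30, 19), (t, 34, 19), (x, 13, 1), (x, 28, 1), (x, 4, 1), (x, 5, 1)}

{(r, 30, 12), (r, 34, 12), (t, 30, 19), (t, 34, 19), (x, 13, 1), (x, 28, 1), (x, 4, 1), (x, 5, 1)}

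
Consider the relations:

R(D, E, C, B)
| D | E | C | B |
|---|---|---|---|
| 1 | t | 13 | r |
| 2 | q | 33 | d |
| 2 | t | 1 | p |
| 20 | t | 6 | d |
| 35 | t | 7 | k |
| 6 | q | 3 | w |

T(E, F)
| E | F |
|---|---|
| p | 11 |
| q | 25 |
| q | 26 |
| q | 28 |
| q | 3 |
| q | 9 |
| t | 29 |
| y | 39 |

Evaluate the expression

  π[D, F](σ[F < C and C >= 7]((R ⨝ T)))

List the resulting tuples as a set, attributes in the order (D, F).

{(2, 25), (2, 26), (2, 28), (2, 3), (2, 9)}

Natural join on E: {(1, t, 13, r, 29), (2, q, 33, d, 25), (2, q, 33, d, 26), (2, q, 33, d, 28), (2, q, 33, d, 3), (2, q, 33, d, 9), (2, t, 1, p, 29), (20, t, 6, d, 29), (35, t, 7, k, 29), (6, q, 3, w, 25), (6, q, 3, w, 26), (6, q, 3, w, 28), (6, q, 3, w, 3), (6, q, 3, w, 9)}
σ[F < C and C >= 7]: keep tuples satisfying F < C and C >= 7 → {(2, q, 33, d, 25), (2, q, 33, d, 26), (2, q, 33, d, 28), (2, q, 33, d, 3), (2, q, 33, d, 9)}
π_{D, F} gives {(2, 25), (2, 26), (2, 28), (2, 3), (2, 9)}.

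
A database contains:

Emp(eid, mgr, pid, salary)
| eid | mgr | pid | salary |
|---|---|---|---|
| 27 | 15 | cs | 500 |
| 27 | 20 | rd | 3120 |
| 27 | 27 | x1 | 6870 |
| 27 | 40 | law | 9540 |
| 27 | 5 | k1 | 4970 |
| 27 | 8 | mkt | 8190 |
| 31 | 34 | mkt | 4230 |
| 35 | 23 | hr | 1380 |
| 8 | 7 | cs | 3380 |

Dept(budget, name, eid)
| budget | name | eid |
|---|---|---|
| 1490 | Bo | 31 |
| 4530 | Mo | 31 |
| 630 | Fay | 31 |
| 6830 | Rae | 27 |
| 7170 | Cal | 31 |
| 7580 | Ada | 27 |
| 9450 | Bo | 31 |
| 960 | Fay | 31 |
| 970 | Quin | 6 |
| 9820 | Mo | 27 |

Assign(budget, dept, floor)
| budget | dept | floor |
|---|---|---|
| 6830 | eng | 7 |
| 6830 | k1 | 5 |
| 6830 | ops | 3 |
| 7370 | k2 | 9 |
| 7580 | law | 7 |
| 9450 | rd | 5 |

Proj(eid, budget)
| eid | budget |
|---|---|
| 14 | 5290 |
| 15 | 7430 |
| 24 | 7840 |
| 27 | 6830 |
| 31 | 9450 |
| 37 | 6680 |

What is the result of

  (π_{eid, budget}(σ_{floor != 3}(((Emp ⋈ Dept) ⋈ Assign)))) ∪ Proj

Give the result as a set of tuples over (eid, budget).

Joining Emp and Dept on eid yields {(27, 15, cs, 500, 6830, Rae), (27, 15, cs, 500, 7580, Ada), (27, 15, cs, 500, 9820, Mo), (27, 20, rd, 3120, 6830, Rae), (27, 20, rd, 3120, 7580, Ada), (27, 20, rd, 3120, 9820, Mo), (27, 27, x1, 6870, 6830, Rae), (27, 27, x1, 6870, 7580, Ada), (27, 27, x1, 6870, 9820, Mo), (27, 40, law, 9540, 6830, Rae), (27, 40, law, 9540, 7580, Ada), (27, 40, law, 9540, 9820, Mo), (27, 5, k1, 4970, 6830, Rae), (27, 5, k1, 4970, 7580, Ada), (27, 5, k1, 4970, 9820, Mo), (27, 8, mkt, 8190, 6830, Rae), (27, 8, mkt, 8190, 7580, Ada), (27, 8, mkt, 8190, 9820, Mo), (31, 34, mkt, 4230, 1490, Bo), (31, 34, mkt, 4230, 4530, Mo), (31, 34, mkt, 4230, 630, Fay), (31, 34, mkt, 4230, 7170, Cal), (31, 34, mkt, 4230, 9450, Bo), (31, 34, mkt, 4230, 960, Fay)}.
Joining (Emp ⋈ Dept) and Assign on budget yields {(27, 15, cs, 500, 6830, Rae, eng, 7), (27, 15, cs, 500, 6830, Rae, k1, 5), (27, 15, cs, 500, 6830, Rae, ops, 3), (27, 15, cs, 500, 7580, Ada, law, 7), (27, 20, rd, 3120, 6830, Rae, eng, 7), (27, 20, rd, 3120, 6830, Rae, k1, 5), (27, 20, rd, 3120, 6830, Rae, ops, 3), (27, 20, rd, 3120, 7580, Ada, law, 7), (27, 27, x1, 6870, 6830, Rae, eng, 7), (27, 27, x1, 6870, 6830, Rae, k1, 5), (27, 27, x1, 6870, 6830, Rae, ops, 3), (27, 27, x1, 6870, 7580, Ada, law, 7), (27, 40, law, 9540, 6830, Rae, eng, 7), (27, 40, law, 9540, 6830, Rae, k1, 5), (27, 40, law, 9540, 6830, Rae, ops, 3), (27, 40, law, 9540, 7580, Ada, law, 7), (27, 5, k1, 4970, 6830, Rae, eng, 7), (27, 5, k1, 4970, 6830, Rae, k1, 5), (27, 5, k1, 4970, 6830, Rae, ops, 3), (27, 5, k1, 4970, 7580, Ada, law, 7), (27, 8, mkt, 8190, 6830, Rae, eng, 7), (27, 8, mkt, 8190, 6830, Rae, k1, 5), (27, 8, mkt, 8190, 6830, Rae, ops, 3), (27, 8, mkt, 8190, 7580, Ada, law, 7), (31, 34, mkt, 4230, 9450, Bo, rd, 5)}.
Selection floor != 3: {(27, 15, cs, 500, 6830, Rae, eng, 7), (27, 15, cs, 500, 6830, Rae, k1, 5), (27, 15, cs, 500, 7580, Ada, law, 7), (27, 20, rd, 3120, 6830, Rae, eng, 7), (27, 20, rd, 3120, 6830, Rae, k1, 5), (27, 20, rd, 3120, 7580, Ada, law, 7), (27, 27, x1, 6870, 6830, Rae, eng, 7), (27, 27, x1, 6870, 6830, Rae, k1, 5), (27, 27, x1, 6870, 7580, Ada, law, 7), (27, 40, law, 9540, 6830, Rae, eng, 7), (27, 40, law, 9540, 6830, Rae, k1, 5), (27, 40, law, 9540, 7580, Ada, law, 7), (27, 5, k1, 4970, 6830, Rae, eng, 7), (27, 5, k1, 4970, 6830, Rae, k1, 5), (27, 5, k1, 4970, 7580, Ada, law, 7), (27, 8, mkt, 8190, 6830, Rae, eng, 7), (27, 8, mkt, 8190, 6830, Rae, k1, 5), (27, 8, mkt, 8190, 7580, Ada, law, 7), (31, 34, mkt, 4230, 9450, Bo, rd, 5)}
Keep only column(s) eid, budget (16 duplicate(s) eliminated): {(27, 6830), (27, 7580), (31, 9450)}
Set union of the two operands is {(14, 5290), (15, 7430), (24, 7840), (27, 6830), (27, 7580), (31, 9450), (37, 6680)}.

{(14, 5290), (15, 7430), (24, 7840), (27, 6830), (27, 7580), (31, 9450), (37, 6680)}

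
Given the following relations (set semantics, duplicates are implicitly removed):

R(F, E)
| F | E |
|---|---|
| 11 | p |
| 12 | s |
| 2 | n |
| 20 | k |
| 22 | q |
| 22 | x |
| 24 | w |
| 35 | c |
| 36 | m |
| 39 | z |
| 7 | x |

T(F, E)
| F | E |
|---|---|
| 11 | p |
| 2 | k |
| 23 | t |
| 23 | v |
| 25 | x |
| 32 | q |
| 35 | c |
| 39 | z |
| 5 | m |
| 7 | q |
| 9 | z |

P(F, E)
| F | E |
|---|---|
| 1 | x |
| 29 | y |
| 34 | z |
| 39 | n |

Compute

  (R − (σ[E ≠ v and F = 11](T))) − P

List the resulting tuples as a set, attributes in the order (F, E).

{(12, s), (2, n), (20, k), (22, q), (22, x), (24, w), (35, c), (36, m), (39, z), (7, x)}

Apply σ_{E ≠ v and F = 11}; surviving tuples: {(11, p)}
Set difference of the two operands is {(12, s), (2, n), (20, k), (22, q), (22, x), (24, w), (35, c), (36, m), (39, z), (7, x)}.
Set difference of the two operands is {(12, s), (2, n), (20, k), (22, q), (22, x), (24, w), (35, c), (36, m), (39, z), (7, x)}.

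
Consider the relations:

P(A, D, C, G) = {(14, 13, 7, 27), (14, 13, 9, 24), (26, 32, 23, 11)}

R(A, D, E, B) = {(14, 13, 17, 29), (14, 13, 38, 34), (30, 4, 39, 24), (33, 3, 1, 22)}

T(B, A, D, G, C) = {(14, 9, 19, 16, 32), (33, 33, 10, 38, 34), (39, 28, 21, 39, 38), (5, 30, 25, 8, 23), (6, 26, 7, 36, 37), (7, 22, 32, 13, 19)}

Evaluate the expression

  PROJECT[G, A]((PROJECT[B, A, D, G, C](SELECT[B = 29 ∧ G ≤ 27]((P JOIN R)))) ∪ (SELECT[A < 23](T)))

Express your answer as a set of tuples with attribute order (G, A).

{(13, 22), (16, 9), (24, 14), (27, 14)}

Natural join on A, D: {(14, 13, 7, 27, 17, 29), (14, 13, 7, 27, 38, 34), (14, 13, 9, 24, 17, 29), (14, 13, 9, 24, 38, 34)}
Apply σ_{B = 29 ∧ G ≤ 27}; surviving tuples: {(14, 13, 7, 27, 17, 29), (14, 13, 9, 24, 17, 29)}
Projecting to B, A, D, G, C: {(29, 14, 13, 24, 9), (29, 14, 13, 27, 7)}
Apply σ_{A < 23}; surviving tuples: {(14, 9, 19, 16, 32), (7, 22, 32, 13, 19)}
Taking the union: {(14, 9, 19, 16, 32), (29, 14, 13, 24, 9), (29, 14, 13, 27, 7), (7, 22, 32, 13, 19)}
Projecting to G, A: {(13, 22), (16, 9), (24, 14), (27, 14)}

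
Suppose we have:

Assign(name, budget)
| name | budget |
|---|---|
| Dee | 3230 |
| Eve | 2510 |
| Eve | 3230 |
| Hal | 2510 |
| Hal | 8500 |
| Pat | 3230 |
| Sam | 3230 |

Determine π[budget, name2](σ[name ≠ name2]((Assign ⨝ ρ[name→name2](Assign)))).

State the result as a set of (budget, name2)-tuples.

ρ[name→name2]: schema becomes (name2, budget); tuples unchanged.
Natural join on budget: {(Dee, 3230, Dee), (Dee, 3230, Eve), (Dee, 3230, Pat), (Dee, 3230, Sam), (Eve, 2510, Eve), (Eve, 2510, Hal), (Eve, 3230, Dee), (Eve, 3230, Eve), (Eve, 3230, Pat), (Eve, 3230, Sam), (Hal, 2510, Eve), (Hal, 2510, Hal), (Hal, 8500, Hal), (Pat, 3230, Dee), (Pat, 3230, Eve), (Pat, 3230, Pat), (Pat, 3230, Sam), (Sam, 3230, Dee), (Sam, 3230, Eve), (Sam, 3230, Pat), (Sam, 3230, Sam)}
Selection name ≠ name2: {(Dee, 3230, Eve), (Dee, 3230, Pat), (Dee, 3230, Sam), (Eve, 2510, Hal), (Eve, 3230, Dee), (Eve, 3230, Pat), (Eve, 3230, Sam), (Hal, 2510, Eve), (Pat, 3230, Dee), (Pat, 3230, Eve), (Pat, 3230, Sam), (Sam, 3230, Dee), (Sam, 3230, Eve), (Sam, 3230, Pat)}
Keep only column(s) budget, name2 (8 duplicate(s) eliminated): {(2510, Eve), (2510, Hal), (3230, Dee), (3230, Eve), (3230, Pat), (3230, Sam)}

{(2510, Eve), (2510, Hal), (3230, Dee), (3230, Eve), (3230, Pat), (3230, Sam)}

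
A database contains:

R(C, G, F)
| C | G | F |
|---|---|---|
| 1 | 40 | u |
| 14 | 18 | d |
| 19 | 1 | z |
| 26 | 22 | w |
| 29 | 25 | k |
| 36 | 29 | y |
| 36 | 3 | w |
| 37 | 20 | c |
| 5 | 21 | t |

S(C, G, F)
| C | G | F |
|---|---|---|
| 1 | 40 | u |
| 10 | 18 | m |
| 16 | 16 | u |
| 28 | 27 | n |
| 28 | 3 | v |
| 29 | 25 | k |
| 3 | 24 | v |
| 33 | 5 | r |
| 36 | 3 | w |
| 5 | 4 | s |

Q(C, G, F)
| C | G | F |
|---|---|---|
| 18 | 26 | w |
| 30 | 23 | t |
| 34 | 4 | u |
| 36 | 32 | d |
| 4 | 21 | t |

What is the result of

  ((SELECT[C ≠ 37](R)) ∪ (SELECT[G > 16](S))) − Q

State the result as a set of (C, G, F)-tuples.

{(1, 40, u), (10, 18, m), (14, 18, d), (19, 1, z), (26, 22, w), (28, 27, n), (29, 25, k), (3, 24, v), (36, 29, y), (36, 3, w), (5, 21, t)}

Filtering on C ≠ 37 leaves {(1, 40, u), (14, 18, d), (19, 1, z), (26, 22, w), (29, 25, k), (36, 29, y), (36, 3, w), (5, 21, t)}.
Filtering on G > 16 leaves {(1, 40, u), (10, 18, m), (28, 27, n), (29, 25, k), (3, 24, v)}.
Union: {(1, 40, u), (14, 18, d), (19, 1, z), (26, 22, w), (29, 25, k), (36, 29, y), (36, 3, w), (5, 21, t)} with {(1, 40, u), (10, 18, m), (28, 27, n), (29, 25, k), (3, 24, v)} → {(1, 40, u), (10, 18, m), (14, 18, d), (19, 1, z), (26, 22, w), (28, 27, n), (29, 25, k), (3, 24, v), (36, 29, y), (36, 3, w), (5, 21, t)}
Difference: {(1, 40, u), (10, 18, m), (14, 18, d), (19, 1, z), (26, 22, w), (28, 27, n), (29, 25, k), (3, 24, v), (36, 29, y), (36, 3, w), (5, 21, t)} with {(18, 26, w), (30, 23, t), (34, 4, u), (36, 32, d), (4, 21, t)} → {(1, 40, u), (10, 18, m), (14, 18, d), (19, 1, z), (26, 22, w), (28, 27, n), (29, 25, k), (3, 24, v), (36, 29, y), (36, 3, w), (5, 21, t)}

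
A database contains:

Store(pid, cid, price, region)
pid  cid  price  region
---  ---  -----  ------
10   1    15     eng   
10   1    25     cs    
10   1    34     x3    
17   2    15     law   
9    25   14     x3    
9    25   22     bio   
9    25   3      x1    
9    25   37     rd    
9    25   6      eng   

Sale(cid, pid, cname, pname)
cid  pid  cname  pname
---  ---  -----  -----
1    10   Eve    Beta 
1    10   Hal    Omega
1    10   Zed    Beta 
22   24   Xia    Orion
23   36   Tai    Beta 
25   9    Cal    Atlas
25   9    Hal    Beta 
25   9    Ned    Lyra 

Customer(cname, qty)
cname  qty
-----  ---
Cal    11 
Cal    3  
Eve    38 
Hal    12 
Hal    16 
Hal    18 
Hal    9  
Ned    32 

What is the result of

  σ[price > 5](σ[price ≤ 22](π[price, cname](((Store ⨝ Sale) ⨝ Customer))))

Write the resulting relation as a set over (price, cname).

{(14, Cal), (14, Hal), (14, Ned), (15, Eve), (15, Hal), (22, Cal), (22, Hal), (22, Ned), (6, Cal), (6, Hal), (6, Ned)}

Natural join on pid, cid: {(10, 1, 15, eng, Eve, Beta), (10, 1, 15, eng, Hal, Omega), (10, 1, 15, eng, Zed, Beta), (10, 1, 25, cs, Eve, Beta), (10, 1, 25, cs, Hal, Omega), (10, 1, 25, cs, Zed, Beta), (10, 1, 34, x3, Eve, Beta), (10, 1, 34, x3, Hal, Omega), (10, 1, 34, x3, Zed, Beta), (9, 25, 14, x3, Cal, Atlas), (9, 25, 14, x3, Hal, Beta), (9, 25, 14, x3, Ned, Lyra), (9, 25, 22, bio, Cal, Atlas), (9, 25, 22, bio, Hal, Beta), (9, 25, 22, bio, Ned, Lyra), (9, 25, 3, x1, Cal, Atlas), (9, 25, 3, x1, Hal, Beta), (9, 25, 3, x1, Ned, Lyra), (9, 25, 37, rd, Cal, Atlas), (9, 25, 37, rd, Hal, Beta), (9, 25, 37, rd, Ned, Lyra), (9, 25, 6, eng, Cal, Atlas), (9, 25, 6, eng, Hal, Beta), (9, 25, 6, eng, Ned, Lyra)}
Natural join on cname: {(10, 1, 15, eng, Eve, Beta, 38), (10, 1, 15, eng, Hal, Omega, 12), (10, 1, 15, eng, Hal, Omega, 16), (10, 1, 15, eng, Hal, Omega, 18), (10, 1, 15, eng, Hal, Omega, 9), (10, 1, 25, cs, Eve, Beta, 38), (10, 1, 25, cs, Hal, Omega, 12), (10, 1, 25, cs, Hal, Omega, 16), (10, 1, 25, cs, Hal, Omega, 18), (10, 1, 25, cs, Hal, Omega, 9), (10, 1, 34, x3, Eve, Beta, 38), (10, 1, 34, x3, Hal, Omega, 12), (10, 1, 34, x3, Hal, Omega, 16), (10, 1, 34, x3, Hal, Omega, 18), (10, 1, 34, x3, Hal, Omega, 9), (9, 25, 14, x3, Cal, Atlas, 11), (9, 25, 14, x3, Cal, Atlas, 3), (9, 25, 14, x3, Hal, Beta, 12), (9, 25, 14, x3, Hal, Beta, 16), (9, 25, 14, x3, Hal, Beta, 18), (9, 25, 14, x3, Hal, Beta, 9), (9, 25, 14, x3, Ned, Lyra, 32), (9, 25, 22, bio, Cal, Atlas, 11), (9, 25, 22, bio, Cal, Atlas, 3), (9, 25, 22, bio, Hal, Beta, 12), (9, 25, 22, bio, Hal, Beta, 16), (9, 25, 22, bio, Hal, Beta, 18), (9, 25, 22, bio, Hal, Beta, 9), (9, 25, 22, bio, Ned, Lyra, 32), (9, 25, 3, x1, Cal, Atlas, 11), (9, 25, 3, x1, Cal, Atlas, 3), (9, 25, 3, x1, Hal, Beta, 12), (9, 25, 3, x1, Hal, Beta, 16), (9, 25, 3, x1, Hal, Beta, 18), (9, 25, 3, x1, Hal, Beta, 9), (9, 25, 3, x1, Ned, Lyra, 32), (9, 25, 37, rd, Cal, Atlas, 11), (9, 25, 37, rd, Cal, Atlas, 3), (9, 25, 37, rd, Hal, Beta, 12), (9, 25, 37, rd, Hal, Beta, 16), (9, 25, 37, rd, Hal, Beta, 18), (9, 25, 37, rd, Hal, Beta, 9), (9, 25, 37, rd, Ned, Lyra, 32), (9, 25, 6, eng, Cal, Atlas, 11), (9, 25, 6, eng, Cal, Atlas, 3), (9, 25, 6, eng, Hal, Beta, 12), (9, 25, 6, eng, Hal, Beta, 16), (9, 25, 6, eng, Hal, Beta, 18), (9, 25, 6, eng, Hal, Beta, 9), (9, 25, 6, eng, Ned, Lyra, 32)}
π[price, cname]: project onto (price, cname) (29 duplicate(s) eliminated) → {(14, Cal), (14, Hal), (14, Ned), (15, Eve), (15, Hal), (22, Cal), (22, Hal), (22, Ned), (25, Eve), (25, Hal), (3, Cal), (3, Hal), (3, Ned), (34, Eve), (34, Hal), (37, Cal), (37, Hal), (37, Ned), (6, Cal), (6, Hal), (6, Ned)}
Apply σ_{price ≤ 22}; surviving tuples: {(14, Cal), (14, Hal), (14, Ned), (15, Eve), (15, Hal), (22, Cal), (22, Hal), (22, Ned), (3, Cal), (3, Hal), (3, Ned), (6, Cal), (6, Hal), (6, Ned)}
Apply σ_{price > 5}; surviving tuples: {(14, Cal), (14, Hal), (14, Ned), (15, Eve), (15, Hal), (22, Cal), (22, Hal), (22, Ned), (6, Cal), (6, Hal), (6, Ned)}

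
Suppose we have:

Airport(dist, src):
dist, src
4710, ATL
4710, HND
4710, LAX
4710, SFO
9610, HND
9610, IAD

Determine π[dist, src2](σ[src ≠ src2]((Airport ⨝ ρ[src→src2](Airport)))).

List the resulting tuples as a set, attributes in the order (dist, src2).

ρ[src→src2]: schema becomes (dist, src2); tuples unchanged.
Joining Airport and ρ[src→src2](Airport) on dist yields {(4710, ATL, ATL), (4710, ATL, HND), (4710, ATL, LAX), (4710, ATL, SFO), (4710, HND, ATL), (4710, HND, HND), (4710, HND, LAX), (4710, HND, SFO), (4710, LAX, ATL), (4710, LAX, HND), (4710, LAX, LAX), (4710, LAX, SFO), (4710, SFO, ATL), (4710, SFO, HND), (4710, SFO, LAX), (4710, SFO, SFO), (9610, HND, HND), (9610, HND, IAD), (9610, IAD, HND), (9610, IAD, IAD)}.
Filtering on src ≠ src2 leaves {(4710, ATL, HND), (4710, ATL, LAX), (4710, ATL, SFO), (4710, HND, ATL), (4710, HND, LAX), (4710, HND, SFO), (4710, LAX, ATL), (4710, LAX, HND), (4710, LAX, SFO), (4710, SFO, ATL), (4710, SFO, HND), (4710, SFO, LAX), (9610, HND, IAD), (9610, IAD, HND)}.
Keep only column(s) dist, src2 (8 duplicate(s) eliminated): {(4710, ATL), (4710, HND), (4710, LAX), (4710, SFO), (9610, HND), (9610, IAD)}

{(4710, ATL), (4710, HND), (4710, LAX), (4710, SFO), (9610, HND), (9610, IAD)}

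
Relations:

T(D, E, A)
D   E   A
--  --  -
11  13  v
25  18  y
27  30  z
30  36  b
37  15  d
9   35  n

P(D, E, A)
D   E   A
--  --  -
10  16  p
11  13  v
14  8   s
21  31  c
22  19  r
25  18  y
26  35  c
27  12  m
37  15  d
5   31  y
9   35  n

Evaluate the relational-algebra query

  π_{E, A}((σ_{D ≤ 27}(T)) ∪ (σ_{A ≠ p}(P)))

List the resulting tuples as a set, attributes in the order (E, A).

σ[D ≤ 27]: keep tuples satisfying D ≤ 27 → {(11, 13, v), (25, 18, y), (27, 30, z), (9, 35, n)}
σ[A ≠ p]: keep tuples satisfying A ≠ p → {(11, 13, v), (14, 8, s), (21, 31, c), (22, 19, r), (25, 18, y), (26, 35, c), (27, 12, m), (37, 15, d), (5, 31, y), (9, 35, n)}
Union: {(11, 13, v), (25, 18, y), (27, 30, z), (9, 35, n)} with {(11, 13, v), (14, 8, s), (21, 31, c), (22, 19, r), (25, 18, y), (26, 35, c), (27, 12, m), (37, 15, d), (5, 31, y), (9, 35, n)} → {(11, 13, v), (14, 8, s), (21, 31, c), (22, 19, r), (25, 18, y), (26, 35, c), (27, 12, m), (27, 30, z), (37, 15, d), (5, 31, y), (9, 35, n)}
Projecting to E, A: {(12, m), (13, v), (15, d), (18, y), (19, r), (30, z), (31, c), (31, y), (35, c), (35, n), (8, s)}

{(12, m), (13, v), (15, d), (18, y), (19, r), (30, z), (31, c), (31, y), (35, c), (35, n), (8, s)}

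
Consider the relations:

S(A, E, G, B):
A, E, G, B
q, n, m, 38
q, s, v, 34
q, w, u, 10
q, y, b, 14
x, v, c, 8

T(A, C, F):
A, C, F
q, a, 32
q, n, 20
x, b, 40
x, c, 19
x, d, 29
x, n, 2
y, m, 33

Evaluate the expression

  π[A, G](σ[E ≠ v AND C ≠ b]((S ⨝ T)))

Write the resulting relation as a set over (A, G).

{(q, b), (q, m), (q, u), (q, v)}

Natural join on A: {(q, n, m, 38, a, 32), (q, n, m, 38, n, 20), (q, s, v, 34, a, 32), (q, s, v, 34, n, 20), (q, w, u, 10, a, 32), (q, w, u, 10, n, 20), (q, y, b, 14, a, 32), (q, y, b, 14, n, 20), (x, v, c, 8, b, 40), (x, v, c, 8, c, 19), (x, v, c, 8, d, 29), (x, v, c, 8, n, 2)}
Selection E ≠ v AND C ≠ b: {(q, n, m, 38, a, 32), (q, n, m, 38, n, 20), (q, s, v, 34, a, 32), (q, s, v, 34, n, 20), (q, w, u, 10, a, 32), (q, w, u, 10, n, 20), (q, y, b, 14, a, 32), (q, y, b, 14, n, 20)}
π_{A, G} gives {(q, b), (q, m), (q, u), (q, v)} (4 duplicate(s) eliminated).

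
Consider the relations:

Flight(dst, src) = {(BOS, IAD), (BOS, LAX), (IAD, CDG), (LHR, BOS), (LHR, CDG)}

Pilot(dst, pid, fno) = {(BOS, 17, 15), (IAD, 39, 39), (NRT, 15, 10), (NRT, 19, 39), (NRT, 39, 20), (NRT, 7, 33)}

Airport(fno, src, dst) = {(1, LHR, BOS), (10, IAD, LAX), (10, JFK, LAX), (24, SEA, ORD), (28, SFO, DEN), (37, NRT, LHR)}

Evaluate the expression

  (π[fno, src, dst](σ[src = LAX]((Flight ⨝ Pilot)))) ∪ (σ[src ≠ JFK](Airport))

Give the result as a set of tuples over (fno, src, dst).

{(1, LHR, BOS), (10, IAD, LAX), (15, LAX, BOS), (24, SEA, ORD), (28, SFO, DEN), (37, NRT, LHR)}

Flight ⋈ Pilot (natural join on dst): {(BOS, IAD, 17, 15), (BOS, LAX, 17, 15), (IAD, CDG, 39, 39)}
Apply σ_{src = LAX}; surviving tuples: {(BOS, LAX, 17, 15)}
π[fno, src, dst]: project onto (fno, src, dst) → {(15, LAX, BOS)}
Apply σ_{src ≠ JFK}; surviving tuples: {(1, LHR, BOS), (10, IAD, LAX), (24, SEA, ORD), (28, SFO, DEN), (37, NRT, LHR)}
Set union of the two operands is {(1, LHR, BOS), (10, IAD, LAX), (15, LAX, BOS), (24, SEA, ORD), (28, SFO, DEN), (37, NRT, LHR)}.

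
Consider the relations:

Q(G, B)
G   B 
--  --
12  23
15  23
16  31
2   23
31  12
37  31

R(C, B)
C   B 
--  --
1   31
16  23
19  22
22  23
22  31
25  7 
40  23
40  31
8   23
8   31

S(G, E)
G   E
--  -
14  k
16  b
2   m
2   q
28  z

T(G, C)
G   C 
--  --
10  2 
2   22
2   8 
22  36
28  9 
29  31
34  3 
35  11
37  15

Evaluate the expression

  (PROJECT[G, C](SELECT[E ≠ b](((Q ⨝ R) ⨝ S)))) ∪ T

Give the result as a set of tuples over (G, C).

{(10, 2), (2, 16), (2, 22), (2, 40), (2, 8), (22, 36), (28, 9), (29, 31), (34, 3), (35, 11), (37, 15)}

Natural join on B: {(12, 23, 16), (12, 23, 22), (12, 23, 40), (12, 23, 8), (15, 23, 16), (15, 23, 22), (15, 23, 40), (15, 23, 8), (16, 31, 1), (16, 31, 22), (16, 31, 40), (16, 31, 8), (2, 23, 16), (2, 23, 22), (2, 23, 40), (2, 23, 8), (37, 31, 1), (37, 31, 22), (37, 31, 40), (37, 31, 8)}
Natural join on G: {(16, 31, 1, b), (16, 31, 22, b), (16, 31, 40, b), (16, 31, 8, b), (2, 23, 16, m), (2, 23, 16, q), (2, 23, 22, m), (2, 23, 22, q), (2, 23, 40, m), (2, 23, 40, q), (2, 23, 8, m), (2, 23, 8, q)}
σ[E ≠ b]: keep tuples satisfying E ≠ b → {(2, 23, 16, m), (2, 23, 16, q), (2, 23, 22, m), (2, 23, 22, q), (2, 23, 40, m), (2, 23, 40, q), (2, 23, 8, m), (2, 23, 8, q)}
π[G, C]: project onto (G, C) (4 duplicate(s) eliminated) → {(2, 16), (2, 22), (2, 40), (2, 8)}
Set union of the two operands is {(10, 2), (2, 16), (2, 22), (2, 40), (2, 8), (22, 36), (28, 9), (29, 31), (34, 3), (35, 11), (37, 15)}.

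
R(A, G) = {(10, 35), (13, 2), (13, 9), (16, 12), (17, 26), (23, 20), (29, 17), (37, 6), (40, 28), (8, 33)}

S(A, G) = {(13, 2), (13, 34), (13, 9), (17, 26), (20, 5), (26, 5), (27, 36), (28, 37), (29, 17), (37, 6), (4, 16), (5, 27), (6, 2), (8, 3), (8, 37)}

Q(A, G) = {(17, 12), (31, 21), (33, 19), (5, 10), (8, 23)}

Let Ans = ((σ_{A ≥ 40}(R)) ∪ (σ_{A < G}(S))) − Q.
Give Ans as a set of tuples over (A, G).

σ[A ≥ 40]: keep tuples satisfying A ≥ 40 → {(40, 28)}
σ[A < G]: keep tuples satisfying A < G → {(13, 34), (17, 26), (27, 36), (28, 37), (4, 16), (5, 27), (8, 37)}
Taking the union: {(13, 34), (17, 26), (27, 36), (28, 37), (4, 16), (40, 28), (5, 27), (8, 37)}
Taking the difference: {(13, 34), (17, 26), (27, 36), (28, 37), (4, 16), (40, 28), (5, 27), (8, 37)}

{(13, 34), (17, 26), (27, 36), (28, 37), (4, 16), (40, 28), (5, 27), (8, 37)}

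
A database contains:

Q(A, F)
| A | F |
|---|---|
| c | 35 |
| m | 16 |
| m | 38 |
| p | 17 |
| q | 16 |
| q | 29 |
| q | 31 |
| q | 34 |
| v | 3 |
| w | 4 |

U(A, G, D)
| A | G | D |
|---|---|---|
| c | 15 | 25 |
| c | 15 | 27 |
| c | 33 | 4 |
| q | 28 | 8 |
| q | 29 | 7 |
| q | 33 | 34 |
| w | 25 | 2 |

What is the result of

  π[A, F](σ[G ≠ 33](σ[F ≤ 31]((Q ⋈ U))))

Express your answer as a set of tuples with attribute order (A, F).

Joining Q and U on A yields {(c, 35, 15, 25), (c, 35, 15, 27), (c, 35, 33, 4), (q, 16, 28, 8), (q, 16, 29, 7), (q, 16, 33, 34), (q, 29, 28, 8), (q, 29, 29, 7), (q, 29, 33, 34), (q, 31, 28, 8), (q, 31, 29, 7), (q, 31, 33, 34), (q, 34, 28, 8), (q, 34, 29, 7), (q, 34, 33, 34), (w, 4, 25, 2)}.
σ[F ≤ 31]: keep tuples satisfying F ≤ 31 → {(q, 16, 28, 8), (q, 16, 29, 7), (q, 16, 33, 34), (q, 29, 28, 8), (q, 29, 29, 7), (q, 29, 33, 34), (q, 31, 28, 8), (q, 31, 29, 7), (q, 31, 33, 34), (w, 4, 25, 2)}
σ[G ≠ 33]: keep tuples satisfying G ≠ 33 → {(q, 16, 28, 8), (q, 16, 29, 7), (q, 29, 28, 8), (q, 29, 29, 7), (q, 31, 28, 8), (q, 31, 29, 7), (w, 4, 25, 2)}
Projecting to A, F (3 duplicate(s) eliminated): {(q, 16), (q, 29), (q, 31), (w, 4)}

{(q, 16), (q, 29), (q, 31), (w, 4)}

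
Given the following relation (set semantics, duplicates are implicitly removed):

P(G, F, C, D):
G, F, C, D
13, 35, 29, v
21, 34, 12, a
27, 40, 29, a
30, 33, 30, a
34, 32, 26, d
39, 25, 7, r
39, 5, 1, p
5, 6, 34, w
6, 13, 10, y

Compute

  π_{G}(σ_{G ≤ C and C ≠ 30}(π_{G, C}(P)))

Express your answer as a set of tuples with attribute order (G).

Keep only column(s) G, C: {(13, 29), (21, 12), (27, 29), (30, 30), (34, 26), (39, 1), (39, 7), (5, 34), (6, 10)}
Apply σ_{G ≤ C and C ≠ 30}; surviving tuples: {(13, 29), (27, 29), (5, 34), (6, 10)}
Keep only column(s) G: {13, 27, 5, 6}

{13, 27, 5, 6}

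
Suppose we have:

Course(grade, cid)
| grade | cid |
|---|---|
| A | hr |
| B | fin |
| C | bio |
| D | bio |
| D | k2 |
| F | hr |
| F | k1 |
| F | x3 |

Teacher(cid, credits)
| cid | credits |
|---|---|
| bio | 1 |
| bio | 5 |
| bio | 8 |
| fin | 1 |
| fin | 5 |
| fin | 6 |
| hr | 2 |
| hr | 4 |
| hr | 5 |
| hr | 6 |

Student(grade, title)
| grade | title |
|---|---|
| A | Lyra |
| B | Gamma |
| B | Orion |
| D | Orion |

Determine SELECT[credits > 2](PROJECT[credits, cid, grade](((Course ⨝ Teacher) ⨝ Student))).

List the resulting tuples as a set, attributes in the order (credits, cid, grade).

Natural join on cid: {(A, hr, 2), (A, hr, 4), (A, hr, 5), (A, hr, 6), (B, fin, 1), (B, fin, 5), (B, fin, 6), (C, bio, 1), (C, bio, 5), (C, bio, 8), (D, bio, 1), (D, bio, 5), (D, bio, 8), (F, hr, 2), (F, hr, 4), (F, hr, 5), (F, hr, 6)}
Natural join on grade: {(A, hr, 2, Lyra), (A, hr, 4, Lyra), (A, hr, 5, Lyra), (A, hr, 6, Lyra), (B, fin, 1, Gamma), (B, fin, 1, Orion), (B, fin, 5, Gamma), (B, fin, 5, Orion), (B, fin, 6, Gamma), (B, fin, 6, Orion), (D, bio, 1, Orion), (D, bio, 5, Orion), (D, bio, 8, Orion)}
π[credits, cid, grade]: project onto (credits, cid, grade) (3 duplicate(s) eliminated) → {(1, bio, D), (1, fin, B), (2, hr, A), (4, hr, A), (5, bio, D), (5, fin, B), (5, hr, A), (6, fin, B), (6, hr, A), (8, bio, D)}
σ[credits > 2]: keep tuples satisfying credits > 2 → {(4, hr, A), (5, bio, D), (5, fin, B), (5, hr, A), (6, fin, B), (6, hr, A), (8, bio, D)}

{(4, hr, A), (5, bio, D), (5, fin, B), (5, hr, A), (6, fin, B), (6, hr, A), (8, bio, D)}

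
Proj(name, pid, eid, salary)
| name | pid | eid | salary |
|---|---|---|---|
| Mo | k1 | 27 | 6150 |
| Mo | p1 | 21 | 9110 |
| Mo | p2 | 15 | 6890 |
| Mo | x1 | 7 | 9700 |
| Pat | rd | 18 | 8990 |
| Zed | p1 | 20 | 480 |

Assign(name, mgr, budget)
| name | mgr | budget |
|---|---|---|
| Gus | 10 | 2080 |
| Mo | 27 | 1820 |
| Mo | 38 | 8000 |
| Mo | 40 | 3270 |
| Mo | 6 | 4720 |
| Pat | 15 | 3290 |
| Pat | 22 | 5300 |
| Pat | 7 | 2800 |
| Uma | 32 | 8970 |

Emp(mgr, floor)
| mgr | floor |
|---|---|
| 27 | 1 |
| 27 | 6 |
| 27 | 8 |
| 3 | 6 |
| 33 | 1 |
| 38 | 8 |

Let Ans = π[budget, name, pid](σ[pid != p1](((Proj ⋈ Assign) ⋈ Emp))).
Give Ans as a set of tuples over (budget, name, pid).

{(1820, Mo, k1), (1820, Mo, p2), (1820, Mo, x1), (8000, Mo, k1), (8000, Mo, p2), (8000, Mo, x1)}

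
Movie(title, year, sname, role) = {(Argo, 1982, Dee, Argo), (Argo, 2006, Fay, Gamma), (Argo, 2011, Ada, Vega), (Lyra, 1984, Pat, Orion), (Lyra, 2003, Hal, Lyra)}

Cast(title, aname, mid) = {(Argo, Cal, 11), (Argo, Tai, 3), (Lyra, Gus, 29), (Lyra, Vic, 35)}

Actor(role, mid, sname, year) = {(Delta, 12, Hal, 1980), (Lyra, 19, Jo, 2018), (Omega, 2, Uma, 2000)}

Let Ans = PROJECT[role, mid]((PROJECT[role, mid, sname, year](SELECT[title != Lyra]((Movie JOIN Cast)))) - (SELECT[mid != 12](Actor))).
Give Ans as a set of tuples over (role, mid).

{(Argo, 11), (Argo, 3), (Gamma, 11), (Gamma, 3), (Vega, 11), (Vega, 3)}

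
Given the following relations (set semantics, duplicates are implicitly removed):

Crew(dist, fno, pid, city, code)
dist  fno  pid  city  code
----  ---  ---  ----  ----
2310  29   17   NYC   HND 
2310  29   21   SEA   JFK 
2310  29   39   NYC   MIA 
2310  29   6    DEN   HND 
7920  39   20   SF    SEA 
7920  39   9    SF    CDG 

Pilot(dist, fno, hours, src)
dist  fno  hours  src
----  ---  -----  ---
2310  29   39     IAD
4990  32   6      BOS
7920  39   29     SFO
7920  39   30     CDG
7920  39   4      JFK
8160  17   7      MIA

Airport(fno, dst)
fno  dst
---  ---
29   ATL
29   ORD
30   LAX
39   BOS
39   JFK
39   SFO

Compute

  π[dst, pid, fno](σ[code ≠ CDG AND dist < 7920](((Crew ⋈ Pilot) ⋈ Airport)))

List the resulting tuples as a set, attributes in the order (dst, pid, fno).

{(ATL, 17, 29), (ATL, 21, 29), (ATL, 39, 29), (ATL, 6, 29), (ORD, 17, 29), (ORD, 21, 29), (ORD, 39, 29), (ORD, 6, 29)}

Crew ⋈ Pilot (natural join on dist, fno): {(2310, 29, 17, NYC, HND, 39, IAD), (2310, 29, 21, SEA, JFK, 39, IAD), (2310, 29, 39, NYC, MIA, 39, IAD), (2310, 29, 6, DEN, HND, 39, IAD), (7920, 39, 20, SF, SEA, 29, SFO), (7920, 39, 20, SF, SEA, 30, CDG), (7920, 39, 20, SF, SEA, 4, JFK), (7920, 39, 9, SF, CDG, 29, SFO), (7920, 39, 9, SF, CDG, 30, CDG), (7920, 39, 9, SF, CDG, 4, JFK)}
(Crew ⋈ Pilot) ⋈ Airport (natural join on fno): {(2310, 29, 17, NYC, HND, 39, IAD, ATL), (2310, 29, 17, NYC, HND, 39, IAD, ORD), (2310, 29, 21, SEA, JFK, 39, IAD, ATL), (2310, 29, 21, SEA, JFK, 39, IAD, ORD), (2310, 29, 39, NYC, MIA, 39, IAD, ATL), (2310, 29, 39, NYC, MIA, 39, IAD, ORD), (2310, 29, 6, DEN, HND, 39, IAD, ATL), (2310, 29, 6, DEN, HND, 39, IAD, ORD), (7920, 39, 20, SF, SEA, 29, SFO, BOS), (7920, 39, 20, SF, SEA, 29, SFO, JFK), (7920, 39, 20, SF, SEA, 29, SFO, SFO), (7920, 39, 20, SF, SEA, 30, CDG, BOS), (7920, 39, 20, SF, SEA, 30, CDG, JFK), (7920, 39, 20, SF, SEA, 30, CDG, SFO), (7920, 39, 20, SF, SEA, 4, JFK, BOS), (7920, 39, 20, SF, SEA, 4, JFK, JFK), (7920, 39, 20, SF, SEA, 4, JFK, SFO), (7920, 39, 9, SF, CDG, 29, SFO, BOS), (7920, 39, 9, SF, CDG, 29, SFO, JFK), (7920, 39, 9, SF, CDG, 29, SFO, SFO), (7920, 39, 9, SF, CDG, 30, CDG, BOS), (7920, 39, 9, SF, CDG, 30, CDG, JFK), (7920, 39, 9, SF, CDG, 30, CDG, SFO), (7920, 39, 9, SF, CDG, 4, JFK, BOS), (7920, 39, 9, SF, CDG, 4, JFK, JFK), (7920, 39, 9, SF, CDG, 4, JFK, SFO)}
σ[code ≠ CDG AND dist < 7920]: keep tuples satisfying code ≠ CDG AND dist < 7920 → {(2310, 29, 17, NYC, HND, 39, IAD, ATL), (2310, 29, 17, NYC, HND, 39, IAD, ORD), (2310, 29, 21, SEA, JFK, 39, IAD, ATL), (2310, 29, 21, SEA, JFK, 39, IAD, ORD), (2310, 29, 39, NYC, MIA, 39, IAD, ATL), (2310, 29, 39, NYC, MIA, 39, IAD, ORD), (2310, 29, 6, DEN, HND, 39, IAD, ATL), (2310, 29, 6, DEN, HND, 39, IAD, ORD)}
Projecting to dst, pid, fno: {(ATL, 17, 29), (ATL, 21, 29), (ATL, 39, 29), (ATL, 6, 29), (ORD, 17, 29), (ORD, 21, 29), (ORD, 39, 29), (ORD, 6, 29)}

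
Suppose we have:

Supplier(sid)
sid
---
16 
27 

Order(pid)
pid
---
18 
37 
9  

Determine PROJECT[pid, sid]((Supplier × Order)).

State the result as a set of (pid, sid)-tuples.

{(18, 16), (18, 27), (37, 16), (37, 27), (9, 16), (9, 27)}

Supplier × Order: Cartesian product, 2·3 = 6 tuples over (sid, pid).
π_{pid, sid} gives {(18, 16), (18, 27), (37, 16), (37, 27), (9, 16), (9, 27)}.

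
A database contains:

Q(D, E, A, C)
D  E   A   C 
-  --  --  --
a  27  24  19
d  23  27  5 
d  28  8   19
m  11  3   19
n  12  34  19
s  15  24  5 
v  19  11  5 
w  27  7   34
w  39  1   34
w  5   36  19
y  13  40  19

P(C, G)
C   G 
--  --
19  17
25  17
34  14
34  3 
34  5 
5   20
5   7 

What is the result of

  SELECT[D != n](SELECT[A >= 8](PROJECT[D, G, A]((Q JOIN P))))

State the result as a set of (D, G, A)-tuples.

{(a, 17, 24), (d, 17, 8), (d, 20, 27), (d, 7, 27), (s, 20, 24), (s, 7, 24), (v, 20, 11), (v, 7, 11), (w, 17, 36), (y, 17, 40)}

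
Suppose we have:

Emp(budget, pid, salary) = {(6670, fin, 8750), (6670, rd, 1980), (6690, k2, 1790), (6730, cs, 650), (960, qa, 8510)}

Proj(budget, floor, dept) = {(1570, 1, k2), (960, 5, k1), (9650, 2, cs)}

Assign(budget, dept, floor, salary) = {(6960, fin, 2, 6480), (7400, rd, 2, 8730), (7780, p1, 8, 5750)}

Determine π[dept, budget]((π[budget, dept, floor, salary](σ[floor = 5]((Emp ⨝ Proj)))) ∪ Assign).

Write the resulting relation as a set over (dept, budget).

{(fin, 6960), (k1, 960), (p1, 7780), (rd, 7400)}

Natural join on budget: {(960, qa, 8510, 5, k1)}
σ[floor = 5]: keep tuples satisfying floor = 5 → {(960, qa, 8510, 5, k1)}
Projecting to budget, dept, floor, salary: {(960, k1, 5, 8510)}
Taking the union: {(6960, fin, 2, 6480), (7400, rd, 2, 8730), (7780, p1, 8, 5750), (960, k1, 5, 8510)}
Projecting to dept, budget: {(fin, 6960), (k1, 960), (p1, 7780), (rd, 7400)}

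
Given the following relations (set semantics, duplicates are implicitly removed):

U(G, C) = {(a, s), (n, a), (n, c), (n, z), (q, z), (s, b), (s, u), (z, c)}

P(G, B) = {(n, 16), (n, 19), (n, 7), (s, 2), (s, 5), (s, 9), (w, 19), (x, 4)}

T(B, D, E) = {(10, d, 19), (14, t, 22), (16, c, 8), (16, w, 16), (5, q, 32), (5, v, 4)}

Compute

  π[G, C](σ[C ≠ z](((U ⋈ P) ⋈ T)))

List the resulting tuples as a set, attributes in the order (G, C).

{(n, a), (n, c), (s, b), (s, u)}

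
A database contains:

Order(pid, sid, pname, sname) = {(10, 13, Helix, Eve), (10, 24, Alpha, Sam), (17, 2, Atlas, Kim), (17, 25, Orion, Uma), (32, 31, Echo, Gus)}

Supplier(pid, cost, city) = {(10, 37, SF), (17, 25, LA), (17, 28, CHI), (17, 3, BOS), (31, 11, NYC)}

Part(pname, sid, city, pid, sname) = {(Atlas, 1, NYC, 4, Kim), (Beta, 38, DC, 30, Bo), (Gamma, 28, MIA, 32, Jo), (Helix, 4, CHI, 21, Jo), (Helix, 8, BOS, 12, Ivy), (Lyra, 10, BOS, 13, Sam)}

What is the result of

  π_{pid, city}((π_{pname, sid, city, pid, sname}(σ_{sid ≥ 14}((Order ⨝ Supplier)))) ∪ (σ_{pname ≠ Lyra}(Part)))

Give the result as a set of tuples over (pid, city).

Order ⋈ Supplier (natural join on pid): {(10, 13, Helix, Eve, 37, SF), (10, 24, Alpha, Sam, 37, SF), (17, 2, Atlas, Kim, 25, LA), (17, 2, Atlas, Kim, 28, CHI), (17, 2, Atlas, Kim, 3, BOS), (17, 25, Orion, Uma, 25, LA), (17, 25, Orion, Uma, 28, CHI), (17, 25, Orion, Uma, 3, BOS)}
Selection sid ≥ 14: {(10, 24, Alpha, Sam, 37, SF), (17, 25, Orion, Uma, 25, LA), (17, 25, Orion, Uma, 28, CHI), (17, 25, Orion, Uma, 3, BOS)}
π_{pname, sid, city, pid, sname} gives {(Alpha, 24, SF, 10, Sam), (Orion, 25, BOS, 17, Uma), (Orion, 25, CHI, 17, Uma), (Orion, 25, LA, 17, Uma)}.
Selection pname ≠ Lyra: {(Atlas, 1, NYC, 4, Kim), (Beta, 38, DC, 30, Bo), (Gamma, 28, MIA, 32, Jo), (Helix, 4, CHI, 21, Jo), (Helix, 8, BOS, 12, Ivy)}
Union: {(Alpha, 24, SF, 10, Sam), (Orion, 25, BOS, 17, Uma), (Orion, 25, CHI, 17, Uma), (Orion, 25, LA, 17, Uma)} with {(Atlas, 1, NYC, 4, Kim), (Beta, 38, DC, 30, Bo), (Gamma, 28, MIA, 32, Jo), (Helix, 4, CHI, 21, Jo), (Helix, 8, BOS, 12, Ivy)} → {(Alpha, 24, SF, 10, Sam), (Atlas, 1, NYC, 4, Kim), (Beta, 38, DC, 30, Bo), (Gamma, 28, MIA, 32, Jo), (Helix, 4, CHI, 21, Jo), (Helix, 8, BOS, 12, Ivy), (Orion, 25, BOS, 17, Uma), (Orion, 25, CHI, 17, Uma), (Orion, 25, LA, 17, Uma)}
π_{pid, city} gives {(10, SF), (12, BOS), (17, BOS), (17, CHI), (17, LA), (21, CHI), (30, DC), (32, MIA), (4, NYC)}.

{(10, SF), (12, BOS), (17, BOS), (17, CHI), (17, LA), (21, CHI), (30, DC), (32, MIA), (4, NYC)}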